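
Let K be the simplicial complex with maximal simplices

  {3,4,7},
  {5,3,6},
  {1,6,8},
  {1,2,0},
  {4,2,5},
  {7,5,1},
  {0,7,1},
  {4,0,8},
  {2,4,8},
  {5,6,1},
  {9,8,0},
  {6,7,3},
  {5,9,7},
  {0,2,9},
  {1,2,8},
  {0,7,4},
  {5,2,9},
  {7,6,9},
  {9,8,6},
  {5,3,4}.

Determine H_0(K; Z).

H_0 ≅ Z.

We work with the vertex ordering 0 < 1 < 2 < 3 < 4 < 5 < 6 < 7 < 8 < 9. The simplices of K, each written with vertices in increasing order, are:

  0-simplices (10): [0], [1], [2], [3], [4], [5], [6], [7], [8], [9]
  1-simplices (30): (30 of them)
  2-simplices (20): (20 of them)

so the chain groups are C_0 ≅ Z^10, C_1 ≅ Z^30, C_2 ≅ Z^20.

Boundary ∂_1: C_1 → C_0 is given by ∂[p,q] = [q] − [p].
As a 10×30 matrix over Z this has rank 9, with invariant factors (1,1,1,1,1,1,1,1,1).

∂_2: C_2 → C_1 sends each 2-simplex [p,q,r] to [q,r] − [p,r] + [p,q]. For instance
  ∂[3,5,6] = [5,6] − [3,6] + [3,5],
  ∂[1,5,6] = [5,6] − [1,6] + [1,5].
This gives a 30×20 integer matrix of rank 20; reducing to Smith normal form yields diagonal entries (1,1,1,1,1,1,1,1,1,1,1,1,1,1,1,1,1,1,1,2).

From H_k ≅ ker(∂_k) / im(∂_{k+1}) we obtain:

  H_0: rank C_0 − rank ∂_1 = 10 − 9 = 1, and the invariant factors of ∂_1 are all 1, so H_0 = Z.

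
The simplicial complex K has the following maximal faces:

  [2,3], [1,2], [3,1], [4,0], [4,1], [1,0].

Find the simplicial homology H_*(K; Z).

H_0 = Z,  H_1 = Z^2.

Fix the vertex order 0 < 1 < 2 < 3 < 4 and write every simplex with vertices in increasing order. Then dim K = 1 and the simplices of K are:

  0-simplices (5): [0], [1], [2], [3], [4]
  1-simplices (6): [0,1], [0,4], [1,2], [1,3], [1,4], [2,3]

giving chain groups C_0 ≅ Z^5, C_1 ≅ Z^6.

The boundary map ∂_1: C_1 → C_0 sends each edge [p,q] (with p < q) to q − p.
This gives a 5×6 integer matrix of rank 4; reducing to Smith normal form yields diagonal entries (1,1,1,1).

From H_k ≅ ker(∂_k) / im(∂_{k+1}) we obtain:

  H_0: rank C_0 − rank ∂_1 = 5 − 4 = 1, and the invariant factors of ∂_1 are all 1, so H_0 ≅ Z.
  H_1: rank ker ∂_1 − rank ∂_2 = (6 − 4) − 0 = 2, and there is no ∂_2, so H_1 ≅ Z^2.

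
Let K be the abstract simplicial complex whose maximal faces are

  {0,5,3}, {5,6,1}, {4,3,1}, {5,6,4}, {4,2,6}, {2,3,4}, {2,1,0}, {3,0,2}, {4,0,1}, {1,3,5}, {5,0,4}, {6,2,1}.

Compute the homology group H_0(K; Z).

H_0 = Z.

We work with the vertex ordering 0 < 1 < 2 < 3 < 4 < 5 < 6. The simplices of K, each written with vertices in increasing order, are:

  0-simplices (7): [0], [1], [2], [3], [4], [5], [6]
  1-simplices (18): [0,1], [0,2], [0,3], [0,4], [0,5], [1,2], [1,3], [1,4], [1,5], [1,6], [2,3], [2,4], [2,6], [3,4], [3,5], [4,5], [4,6], [5,6]
  2-simplices (12): [0,1,2], [0,1,4], [0,2,3], [0,3,5], [0,4,5], [1,2,6], [1,3,4], [1,3,5], [1,5,6], [2,3,4], [2,4,6], [4,5,6]

giving chain groups C_0 ≅ Z^7, C_1 ≅ Z^18, C_2 ≅ Z^12.

∂_1: C_1 → C_0 sends each edge [p,q] (with p < q) to q − p. For instance
  ∂[0,4] = [4] − [0].
The resulting 7×18 matrix has rank 6, and its Smith normal form has invariant factors (1,1,1,1,1,1).

∂_2: C_2 → C_1 maps a triangle to the signed sum of its edges. For instance
  ∂[2,3,4] = [3,4] − [2,4] + [2,3],
  ∂[0,4,5] = [4,5] − [0,5] + [0,4].
This gives a 18×12 integer matrix of rank 12; reducing to Smith normal form yields diagonal entries (1,1,1,1,1,1,1,1,1,1,1,2).

Reading off H_k = ker ∂_k / im ∂_{k+1}:

  H_0: rank C_0 − rank ∂_1 = 7 − 6 = 1, and the invariant factors of ∂_1 are all 1, so H_0 ≅ Z.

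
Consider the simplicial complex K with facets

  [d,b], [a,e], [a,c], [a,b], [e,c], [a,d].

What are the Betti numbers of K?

Take the total order a < b < c < d < e on the vertex set. Then K (dimension 1) consists of the simplices:

  0-simplices (5): a, b, c, d, e
  1-simplices (6): ab, ac, ad, ae, bd, ce

so the chain groups are C_0 ≅ Z^5, C_1 ≅ Z^6.

The boundary map ∂_1: C_1 → C_0 is given by ∂[p,q] = [q] − [p]. For instance
  ∂bd = d − b.
This gives a 5×6 integer matrix of rank 4; reducing to Smith normal form yields diagonal entries (1,1,1,1).

Computing H_k = (kernel of ∂_k) / (image of ∂_{k+1}):

  H_0: rank C_0 − rank ∂_1 = 5 − 4 = 1, and the invariant factors of ∂_1 are all 1, so H_0 = Z.
  H_1: rank ker ∂_1 − rank ∂_2 = (6 − 4) − 0 = 2, and there is no ∂_2, so H_1 = Z^2.

As a check, the Euler characteristic is 5 − 6 = -1, which agrees with 1 − 2 = -1.
(K is a triangulation of a wedge of 2 circles.)

Hence the Betti numbers are b_0 = 1, b_1 = 2.

b_0 = 1, b_1 = 2.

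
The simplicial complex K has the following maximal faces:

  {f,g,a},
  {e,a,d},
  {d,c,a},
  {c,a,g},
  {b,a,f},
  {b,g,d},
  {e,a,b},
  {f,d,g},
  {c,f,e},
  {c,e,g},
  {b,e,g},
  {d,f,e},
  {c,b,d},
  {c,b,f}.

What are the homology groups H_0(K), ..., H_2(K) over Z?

We work with the vertex ordering a < b < c < d < e < f < g. The simplices of K, each written with vertices in increasing order, are:

  0-simplices (7): a, b, c, d, e, f, g
  1-simplices (21): ab, ac, ad, ae, af, ag, bc, bd, be, bf, bg, cd, ce, cf, cg, de, df, dg, ef, eg, fg
  2-simplices (14): abe, abf, acd, acg, ade, afg, bcd, bcf, bdg, beg, cef, ceg, def, dfg

so the chain groups are C_0 ≅ Z^7, C_1 ≅ Z^21, C_2 ≅ Z^14.

The boundary map ∂_1: C_1 → C_0 sends each edge [p,q] (with p < q) to q − p.
This gives a 7×21 integer matrix of rank 6; reducing to Smith normal form yields diagonal entries (1,1,1,1,1,1).

Boundary ∂_2: C_2 → C_1 acts by ∂[p,q,r] = [q,r] − [p,r] + [p,q]. For instance
  ∂bcd = cd − bd + bc,
  ∂bdg = dg − bg + bd.
This gives a 21×14 integer matrix of rank 13; reducing to Smith normal form yields diagonal entries (1,1,1,1,1,1,1,1,1,1,1,1,1).

Reading off H_k = ker ∂_k / im ∂_{k+1}:

  H_0: rank C_0 − rank ∂_1 = 7 − 6 = 1, and the invariant factors of ∂_1 are all 1, so H_0 ≅ Z.
  H_1: rank ker ∂_1 − rank ∂_2 = (21 − 6) − 13 = 2, and the invariant factors of ∂_2 are all 1, so H_1 ≅ Z^2.
  H_2: rank ker ∂_2 − rank ∂_3 = (14 − 13) − 0 = 1, and there is no ∂_3, so H_2 ≅ Z.

As a check, the Euler characteristic is 7 − 21 + 14 = 0, which agrees with 1 − 2 + 1 = 0.

H_0 ≅ Z,  H_1 ≅ Z^2,  H_2 ≅ Z.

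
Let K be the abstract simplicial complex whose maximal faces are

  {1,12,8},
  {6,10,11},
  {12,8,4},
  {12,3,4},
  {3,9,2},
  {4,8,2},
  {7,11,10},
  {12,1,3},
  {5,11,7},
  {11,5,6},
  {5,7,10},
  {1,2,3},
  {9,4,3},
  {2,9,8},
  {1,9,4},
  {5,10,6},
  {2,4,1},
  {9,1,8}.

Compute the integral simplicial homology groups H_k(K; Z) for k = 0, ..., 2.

H_0 = Z^2,  H_1 = Z/2,  H_2 = Z.

K has 12 vertices, 27 edges, 18 triangles.
rank ∂_0 = 0, rank ∂_1 = 10 ⇒ b_0 = 12 − 0 − 10 = 2; all invariant factors of ∂_1 are 1 so no torsion. So H_0 = Z^2.
rank ∂_1 = 10, rank ∂_2 = 17 ⇒ b_1 = 27 − 10 − 17 = 0; ∂_2 has invariant factor(s) [2] giving torsion. So H_1 = Z/2.
rank ∂_2 = 17, rank ∂_3 = 0 ⇒ b_2 = 18 − 17 − 0 = 1. So H_2 = Z.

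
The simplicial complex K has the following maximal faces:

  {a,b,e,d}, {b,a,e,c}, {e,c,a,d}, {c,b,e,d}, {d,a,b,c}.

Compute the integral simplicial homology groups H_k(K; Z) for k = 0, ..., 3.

H_0 ≅ Z,  H_1 = 0,  H_2 = 0,  H_3 ≅ Z.

K has 5 vertices, 10 edges, 10 triangles, 5 3-simplices.
rank ∂_0 = 0, rank ∂_1 = 4 ⇒ b_0 = 5 − 0 − 4 = 1; all invariant factors of ∂_1 are 1 so no torsion. So H_0 = Z.
rank ∂_1 = 4, rank ∂_2 = 6 ⇒ b_1 = 10 − 4 − 6 = 0; all invariant factors of ∂_2 are 1 so no torsion. So H_1 = 0.
rank ∂_2 = 6, rank ∂_3 = 4 ⇒ b_2 = 10 − 6 − 4 = 0; all invariant factors of ∂_3 are 1 so no torsion. So H_2 = 0.
rank ∂_3 = 4, rank ∂_4 = 0 ⇒ b_3 = 5 − 4 − 0 = 1. So H_3 = Z.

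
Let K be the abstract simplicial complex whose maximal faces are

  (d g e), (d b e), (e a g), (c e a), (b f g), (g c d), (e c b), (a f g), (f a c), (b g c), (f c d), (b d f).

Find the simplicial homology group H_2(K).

H_2 = 0.

Fix the vertex order a < b < c < d < e < f < g and write every simplex with vertices in increasing order. Then dim K = 2 and the simplices of K are:

  0-simplices (7): a, b, c, d, e, f, g
  1-simplices (18): ac, ae, af, ag, bc, bd, be, bf, bg, cd, ce, cf, cg, de, df, dg, eg, fg
  2-simplices (12): ace, acf, aeg, afg, bce, bcg, bde, bdf, bfg, cdf, cdg, deg

so the chain groups are C_0 ≅ Z^7, C_1 ≅ Z^18, C_2 ≅ Z^12.

The boundary map ∂_1: C_1 → C_0 is given by ∂[p,q] = [q] − [p]. For instance
  ∂eg = g − e.
As a 7×18 matrix over Z this has rank 6, with invariant factors (1,1,1,1,1,1).

Boundary ∂_2: C_2 → C_1 acts by ∂[p,q,r] = [q,r] − [p,r] + [p,q]. For instance
  ∂bce = ce − be + bc,
  ∂acf = cf − af + ac.
As a 18×12 matrix over Z this has rank 12, with invariant factors (1,1,1,1,1,1,1,1,1,1,1,2).

Reading off H_k = ker ∂_k / im ∂_{k+1}:

  H_2: rank ker ∂_2 − rank ∂_3 = (12 − 12) − 0 = 0, and there is no ∂_3, so H_2 = 0.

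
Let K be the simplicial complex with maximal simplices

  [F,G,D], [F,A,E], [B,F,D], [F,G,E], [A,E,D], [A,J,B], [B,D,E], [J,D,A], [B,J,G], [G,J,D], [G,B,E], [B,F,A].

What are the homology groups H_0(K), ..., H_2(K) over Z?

K has 7 vertices, 18 edges, 12 triangles.
rank ∂_0 = 0, rank ∂_1 = 6 ⇒ b_0 = 7 − 0 − 6 = 1; all invariant factors of ∂_1 are 1 so no torsion. So H_0 ≅ Z.
rank ∂_1 = 6, rank ∂_2 = 12 ⇒ b_1 = 18 − 6 − 12 = 0; ∂_2 has invariant factor(s) [2] giving torsion. So H_1 ≅ Z/2.
rank ∂_2 = 12, rank ∂_3 = 0 ⇒ b_2 = 12 − 12 − 0 = 0. So H_2 ≅ 0.

H_0 = Z,  H_1 = Z/2,  H_2 = 0.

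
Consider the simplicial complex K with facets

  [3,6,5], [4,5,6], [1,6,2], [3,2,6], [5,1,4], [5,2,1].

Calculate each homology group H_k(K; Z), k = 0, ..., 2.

H_0 ≅ Z,  H_1 ≅ Z,  H_2 = 0.

K has 6 vertices, 12 edges, 6 triangles.
rank ∂_0 = 0, rank ∂_1 = 5 ⇒ b_0 = 6 − 0 − 5 = 1; all invariant factors of ∂_1 are 1 so no torsion. So H_0 = Z.
rank ∂_1 = 5, rank ∂_2 = 6 ⇒ b_1 = 12 − 5 − 6 = 1; all invariant factors of ∂_2 are 1 so no torsion. So H_1 = Z.
rank ∂_2 = 6, rank ∂_3 = 0 ⇒ b_2 = 6 − 6 − 0 = 0. So H_2 = 0.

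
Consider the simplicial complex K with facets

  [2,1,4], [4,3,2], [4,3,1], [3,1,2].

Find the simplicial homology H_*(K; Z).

Fix the vertex order 1 < 2 < 3 < 4 and write every simplex with vertices in increasing order. Then dim K = 2 and the simplices of K are:

  0-simplices (4): [1], [2], [3], [4]
  1-simplices (6): [1,2], [1,3], [1,4], [2,3], [2,4], [3,4]
  2-simplices (4): [1,2,3], [1,2,4], [1,3,4], [2,3,4]

giving chain groups C_0 ≅ Z^4, C_1 ≅ Z^6, C_2 ≅ Z^4.

∂_1: C_1 → C_0 is given by ∂[p,q] = [q] − [p]. For instance
  ∂[1,4] = [4] − [1].
As a 4×6 matrix over Z this has rank 3, with invariant factors (1,1,1).

∂_2: C_2 → C_1 maps a triangle to the signed sum of its edges. For instance
  ∂[2,3,4] = [3,4] − [2,4] + [2,3],
  ∂[1,2,3] = [2,3] − [1,3] + [1,2].
The 6×4 boundary matrix has rank 3 and Smith normal form diag(1,1,1).

Reading off H_k = ker ∂_k / im ∂_{k+1}:

  H_0: rank C_0 − rank ∂_1 = 4 − 3 = 1, and the invariant factors of ∂_1 are all 1, so H_0 = Z.
  H_1: rank ker ∂_1 − rank ∂_2 = (6 − 3) − 3 = 0, and the invariant factors of ∂_2 are all 1, so H_1 = 0.
  H_2: rank ker ∂_2 − rank ∂_3 = (4 − 3) − 0 = 1, and there is no ∂_3, so H_2 = Z.

(K is a triangulation of the 2-sphere S^2.)

H_0 ≅ Z,  H_1 = 0,  H_2 ≅ Z.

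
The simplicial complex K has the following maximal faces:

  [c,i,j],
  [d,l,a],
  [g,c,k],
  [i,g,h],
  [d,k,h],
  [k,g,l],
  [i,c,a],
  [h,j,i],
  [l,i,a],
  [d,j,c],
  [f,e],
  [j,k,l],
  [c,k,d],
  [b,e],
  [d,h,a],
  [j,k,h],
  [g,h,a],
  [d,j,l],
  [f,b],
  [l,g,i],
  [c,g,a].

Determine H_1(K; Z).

H_1 ≅ Z^2 ⊕ Z/2Z.

Fix the vertex order a < b < c < d < e < f < g < h < i < j < k < l and write every simplex with vertices in increasing order. Then dim K = 2 and the simplices of K are:

  0-simplices (12): a, b, c, d, e, f, g, h, i, j, k, l
  1-simplices (30): ac, ad, ag, ah, ai, al, be, bf, cd, cg, ci, cj, ck, dh, dj, dk, dl, ef, gh, gi, gk, gl, hi, hj, hk, ij, il, jk, jl, kl
  2-simplices (18): acg, aci, adh, adl, agh, ail, cdj, cdk, cgk, cij, dhk, djl, ghi, gil, gkl, hij, hjk, jkl

giving chain groups C_0 ≅ Z^12, C_1 ≅ Z^30, C_2 ≅ Z^18.

The boundary map ∂_1: C_1 → C_0 sends each edge [p,q] (with p < q) to q − p.
The 12×30 boundary matrix has rank 10 and Smith normal form diag(1,1,1,1,1,1,1,1,1,1).

Boundary ∂_2: C_2 → C_1 sends each 2-simplex [p,q,r] to [q,r] − [p,r] + [p,q]. For instance
  ∂djl = jl − dl + dj,
  ∂adh = dh − ah + ad.
As a 30×18 matrix over Z this has rank 18, with invariant factors (1,1,1,1,1,1,1,1,1,1,1,1,1,1,1,1,1,2).

Now H_k = ker ∂_k / im ∂_{k+1}, so:

  H_1: rank ker ∂_1 − rank ∂_2 = (30 − 10) − 18 = 2, and ∂_2 has invariant factor 2 > 1, so H_1 ≅ Z^2 ⊕ Z/2Z.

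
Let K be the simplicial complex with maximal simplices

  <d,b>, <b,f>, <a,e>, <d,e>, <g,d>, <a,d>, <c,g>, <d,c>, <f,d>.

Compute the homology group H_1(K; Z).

Take the total order a < b < c < d < e < f < g on the vertex set. Then K (dimension 1) consists of the simplices:

  0-simplices (7): a, b, c, d, e, f, g
  1-simplices (9): ad, ae, bd, bf, cd, cg, de, df, dg

so the chain groups are C_0 ≅ Z^7, C_1 ≅ Z^9.

The boundary map ∂_1: C_1 → C_0 sends each edge [p,q] (with p < q) to q − p.
The resulting 7×9 matrix has rank 6, and its Smith normal form has invariant factors (1,1,1,1,1,1).

From H_k ≅ ker(∂_k) / im(∂_{k+1}) we obtain:

  H_1: rank ker ∂_1 − rank ∂_2 = (9 − 6) − 0 = 3, and there is no ∂_2, so H_1 ≅ Z^3.

(K is a triangulation of a wedge of 3 circles.)

H_1 = Z^3.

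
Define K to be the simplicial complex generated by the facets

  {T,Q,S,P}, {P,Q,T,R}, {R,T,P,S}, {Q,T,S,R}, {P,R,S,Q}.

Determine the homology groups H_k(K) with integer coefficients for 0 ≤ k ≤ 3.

H_0 ≅ Z,  H_1 = 0,  H_2 = 0,  H_3 ≅ Z.

Fix the vertex order P < Q < R < S < T and write every simplex with vertices in increasing order. Then dim K = 3 and the simplices of K are:

  0-simplices (5): P, Q, R, S, T
  1-simplices (10): PQ, PR, PS, PT, QR, QS, QT, RS, RT, ST
  2-simplices (10): PQR, PQS, PQT, PRS, PRT, PST, QRS, QRT, QST, RST
  3-simplices (5): PQRS, PQRT, PQST, PRST, QRST

giving chain groups C_0 ≅ Z^5, C_1 ≅ Z^10, C_2 ≅ Z^10, C_3 ≅ Z^5.

The boundary map ∂_1: C_1 → C_0 sends each edge [p,q] (with p < q) to q − p. For instance
  ∂PR = R − P.
The 5×10 boundary matrix has rank 4 and Smith normal form diag(1,1,1,1).

The boundary map ∂_2: C_2 → C_1 sends each 2-simplex [p,q,r] to [q,r] − [p,r] + [p,q]. For instance
  ∂PQR = QR − PR + PQ,
  ∂PQS = QS − PS + PQ.
This gives a 10×10 integer matrix of rank 6; reducing to Smith normal form yields diagonal entries (1,1,1,1,1,1).

The boundary map ∂_3: C_3 → C_2 sends each 3-simplex σ to the alternating sum Σ_i (−1)^i (σ with its i-th vertex removed). For instance
  ∂PQRT = QRT − PRT + PQT − PQR,
  ∂QRST = RST − QST + QRT − QRS.
The resulting 10×5 matrix has rank 4, and its Smith normal form has invariant factors (1,1,1,1).

Now H_k = ker ∂_k / im ∂_{k+1}, so:

  H_0: rank C_0 − rank ∂_1 = 5 − 4 = 1, and the invariant factors of ∂_1 are all 1, so H_0 = Z.
  H_1: rank ker ∂_1 − rank ∂_2 = (10 − 4) − 6 = 0, and the invariant factors of ∂_2 are all 1, so H_1 = 0.
  H_2: rank ker ∂_2 − rank ∂_3 = (10 − 6) − 4 = 0, and the invariant factors of ∂_3 are all 1, so H_2 = 0.
  H_3: rank ker ∂_3 − rank ∂_4 = (5 − 4) − 0 = 1, and there is no ∂_4, so H_3 = Z.

(K is a triangulation of the 3-sphere S^3.)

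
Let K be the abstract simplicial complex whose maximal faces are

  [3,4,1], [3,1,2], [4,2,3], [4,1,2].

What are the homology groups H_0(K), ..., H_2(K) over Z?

H_0 ≅ Z,  H_1 = 0,  H_2 ≅ Z.

Fix the vertex order 1 < 2 < 3 < 4 and write every simplex with vertices in increasing order. Then dim K = 2 and the simplices of K are:

  0-simplices (4): [1], [2], [3], [4]
  1-simplices (6): [1,2], [1,3], [1,4], [2,3], [2,4], [3,4]
  2-simplices (4): [1,2,3], [1,2,4], [1,3,4], [2,3,4]

so the chain groups are C_0 ≅ Z^4, C_1 ≅ Z^6, C_2 ≅ Z^4.

∂_1: C_1 → C_0 sends each edge [p,q] (with p < q) to q − p. For instance
  ∂[1,3] = [3] − [1].
The 4×6 boundary matrix has rank 3 and Smith normal form diag(1,1,1).

The boundary map ∂_2: C_2 → C_1 maps a triangle to the signed sum of its edges. For instance
  ∂[2,3,4] = [3,4] − [2,4] + [2,3],
  ∂[1,3,4] = [3,4] − [1,4] + [1,3].
The resulting 6×4 matrix has rank 3, and its Smith normal form has invariant factors (1,1,1).

Reading off H_k = ker ∂_k / im ∂_{k+1}:

  H_0: rank C_0 − rank ∂_1 = 4 − 3 = 1, and the invariant factors of ∂_1 are all 1, so H_0 ≅ Z.
  H_1: rank ker ∂_1 − rank ∂_2 = (6 − 3) − 3 = 0, and the invariant factors of ∂_2 are all 1, so H_1 ≅ 0.
  H_2: rank ker ∂_2 − rank ∂_3 = (4 − 3) − 0 = 1, and there is no ∂_3, so H_2 ≅ Z.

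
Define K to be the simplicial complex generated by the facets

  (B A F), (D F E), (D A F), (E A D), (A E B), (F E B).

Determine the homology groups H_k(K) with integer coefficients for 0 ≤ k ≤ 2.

H_0 ≅ Z,  H_1 = 0,  H_2 ≅ Z.

We work with the vertex ordering A < B < D < E < F. The simplices of K, each written with vertices in increasing order, are:

  0-simplices (5): A, B, D, E, F
  1-simplices (9): AB, AD, AE, AF, BE, BF, DE, DF, EF
  2-simplices (6): ABE, ABF, ADE, ADF, BEF, DEF

so the chain groups are C_0 ≅ Z^5, C_1 ≅ Z^9, C_2 ≅ Z^6.

The boundary map ∂_1: C_1 → C_0 sends each edge [p,q] (with p < q) to q − p.
The 5×9 boundary matrix has rank 4 and Smith normal form diag(1,1,1,1).

The boundary map ∂_2: C_2 → C_1 sends each 2-simplex [p,q,r] to [q,r] − [p,r] + [p,q]. For instance
  ∂ADF = DF − AF + AD,
  ∂ABE = BE − AE + AB.
This gives a 9×6 integer matrix of rank 5; reducing to Smith normal form yields diagonal entries (1,1,1,1,1).

From H_k ≅ ker(∂_k) / im(∂_{k+1}) we obtain:

  H_0: rank C_0 − rank ∂_1 = 5 − 4 = 1, and the invariant factors of ∂_1 are all 1, so H_0 ≅ Z.
  H_1: rank ker ∂_1 − rank ∂_2 = (9 − 4) − 5 = 0, and the invariant factors of ∂_2 are all 1, so H_1 ≅ 0.
  H_2: rank ker ∂_2 − rank ∂_3 = (6 − 5) − 0 = 1, and there is no ∂_3, so H_2 ≅ Z.

As a check, the Euler characteristic is 5 − 9 + 6 = 2, which agrees with 1 − 0 + 1 = 2.
(K is a triangulation of the 2-sphere S^2.)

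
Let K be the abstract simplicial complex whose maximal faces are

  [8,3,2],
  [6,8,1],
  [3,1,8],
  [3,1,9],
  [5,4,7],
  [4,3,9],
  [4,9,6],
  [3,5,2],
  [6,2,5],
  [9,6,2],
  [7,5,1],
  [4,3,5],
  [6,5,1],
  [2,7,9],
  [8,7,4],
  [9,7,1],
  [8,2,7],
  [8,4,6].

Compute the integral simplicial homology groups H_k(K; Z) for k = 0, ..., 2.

Fix the vertex order 1 < 2 < 3 < 4 < 5 < 6 < 7 < 8 < 9 and write every simplex with vertices in increasing order. Then dim K = 2 and the simplices of K are:

  0-simplices (9): [1], [2], [3], [4], [5], [6], [7], [8], [9]
  1-simplices (27): (27 of them)
  2-simplices (18): [1,3,8], [1,3,9], [1,5,6], [1,5,7], [1,6,8], [1,7,9], [2,3,5], [2,3,8], [2,5,6], [2,6,9], [2,7,8], [2,7,9], [3,4,5], [3,4,9], [4,5,7], [4,6,8], [4,6,9], [4,7,8]

giving chain groups C_0 ≅ Z^9, C_1 ≅ Z^27, C_2 ≅ Z^18.

∂_1: C_1 → C_0 maps an edge to its endpoints' difference, ∂[p,q] = q − p. For instance
  ∂[6,8] = [8] − [6].
As a 9×27 matrix over Z this has rank 8, with invariant factors (1,1,1,1,1,1,1,1).

Boundary ∂_2: C_2 → C_1 maps a triangle to the signed sum of its edges. For instance
  ∂[1,3,8] = [3,8] − [1,8] + [1,3],
  ∂[1,3,9] = [3,9] − [1,9] + [1,3].
The resulting 27×18 matrix has rank 17, and its Smith normal form has invariant factors (1,1,1,1,1,1,1,1,1,1,1,1,1,1,1,1,1).

From H_k ≅ ker(∂_k) / im(∂_{k+1}) we obtain:

  H_0: rank C_0 − rank ∂_1 = 9 − 8 = 1, and the invariant factors of ∂_1 are all 1, so H_0 ≅ Z.
  H_1: rank ker ∂_1 − rank ∂_2 = (27 − 8) − 17 = 2, and the invariant factors of ∂_2 are all 1, so H_1 ≅ Z^2.
  H_2: rank ker ∂_2 − rank ∂_3 = (18 − 17) − 0 = 1, and there is no ∂_3, so H_2 ≅ Z.

As a check, the Euler characteristic is 9 − 27 + 18 = 0, which agrees with 1 − 2 + 1 = 0.

H_0 = Z,  H_1 = Z^2,  H_2 = Z.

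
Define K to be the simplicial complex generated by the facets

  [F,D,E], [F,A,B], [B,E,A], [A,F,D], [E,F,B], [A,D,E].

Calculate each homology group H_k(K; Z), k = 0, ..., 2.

Fix the vertex order A < B < D < E < F and write every simplex with vertices in increasing order. Then dim K = 2 and the simplices of K are:

  0-simplices (5): A, B, D, E, F
  1-simplices (9): AB, AD, AE, AF, BE, BF, DE, DF, EF
  2-simplices (6): ABE, ABF, ADE, ADF, BEF, DEF

giving chain groups C_0 ≅ Z^5, C_1 ≅ Z^9, C_2 ≅ Z^6.

Boundary ∂_1: C_1 → C_0 maps an edge to its endpoints' difference, ∂[p,q] = q − p.
As a 5×9 matrix over Z this has rank 4, with invariant factors (1,1,1,1).

The boundary map ∂_2: C_2 → C_1 sends each 2-simplex [p,q,r] to [q,r] − [p,r] + [p,q]. For instance
  ∂DEF = EF − DF + DE,
  ∂ADF = DF − AF + AD.
The 9×6 boundary matrix has rank 5 and Smith normal form diag(1,1,1,1,1).

Reading off H_k = ker ∂_k / im ∂_{k+1}:

  H_0: rank C_0 − rank ∂_1 = 5 − 4 = 1, and the invariant factors of ∂_1 are all 1, so H_0 = Z.
  H_1: rank ker ∂_1 − rank ∂_2 = (9 − 4) − 5 = 0, and the invariant factors of ∂_2 are all 1, so H_1 = 0.
  H_2: rank ker ∂_2 − rank ∂_3 = (6 − 5) − 0 = 1, and there is no ∂_3, so H_2 = Z.

H_0 ≅ Z,  H_1 = 0,  H_2 ≅ Z.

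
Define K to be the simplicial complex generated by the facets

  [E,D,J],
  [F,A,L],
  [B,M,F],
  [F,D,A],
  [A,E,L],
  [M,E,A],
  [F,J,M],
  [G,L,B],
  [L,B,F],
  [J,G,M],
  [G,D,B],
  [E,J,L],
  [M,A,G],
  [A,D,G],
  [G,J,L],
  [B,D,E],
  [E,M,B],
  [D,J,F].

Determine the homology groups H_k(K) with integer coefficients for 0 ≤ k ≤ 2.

H_0 = Z,  H_1 = Z^2,  H_2 = Z.

We work with the vertex ordering A < B < D < E < F < G < J < L < M. The simplices of K, each written with vertices in increasing order, are:

  0-simplices (9): A, B, D, E, F, G, J, L, M
  1-simplices (27): AD, AE, AF, AG, AL, AM, BD, BE, BF, BG, BL, BM, DE, DF, DG, DJ, EJ, EL, EM, FJ, FL, FM, GJ, GL, GM, JL, JM
  2-simplices (18): ADF, ADG, AEL, AEM, AFL, AGM, BDE, BDG, BEM, BFL, BFM, BGL, DEJ, DFJ, EJL, FJM, GJL, GJM

giving chain groups C_0 ≅ Z^9, C_1 ≅ Z^27, C_2 ≅ Z^18.

∂_1: C_1 → C_0 sends each edge [p,q] (with p < q) to q − p.
This gives a 9×27 integer matrix of rank 8; reducing to Smith normal form yields diagonal entries (1,1,1,1,1,1,1,1).

Boundary ∂_2: C_2 → C_1 sends each 2-simplex [p,q,r] to [q,r] − [p,r] + [p,q]. For instance
  ∂BFM = FM − BM + BF,
  ∂ADG = DG − AG + AD.
As a 27×18 matrix over Z this has rank 17, with invariant factors (1,1,1,1,1,1,1,1,1,1,1,1,1,1,1,1,1).

Computing H_k = (kernel of ∂_k) / (image of ∂_{k+1}):

  H_0: rank C_0 − rank ∂_1 = 9 − 8 = 1, and the invariant factors of ∂_1 are all 1, so H_0 = Z.
  H_1: rank ker ∂_1 − rank ∂_2 = (27 − 8) − 17 = 2, and the invariant factors of ∂_2 are all 1, so H_1 = Z^2.
  H_2: rank ker ∂_2 − rank ∂_3 = (18 − 17) − 0 = 1, and there is no ∂_3, so H_2 = Z.

As a check, the Euler characteristic is 9 − 27 + 18 = 0, which agrees with 1 − 2 + 1 = 0.
(K is a triangulation of the torus T^2.)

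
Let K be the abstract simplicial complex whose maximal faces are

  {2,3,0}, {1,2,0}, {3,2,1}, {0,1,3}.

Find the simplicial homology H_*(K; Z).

H_0 = Z,  H_1 = 0,  H_2 = Z.

Take the total order 0 < 1 < 2 < 3 on the vertex set. Then K (dimension 2) consists of the simplices:

  0-simplices (4): [0], [1], [2], [3]
  1-simplices (6): [0,1], [0,2], [0,3], [1,2], [1,3], [2,3]
  2-simplices (4): [0,1,2], [0,1,3], [0,2,3], [1,2,3]

so the chain groups are C_0 ≅ Z^4, C_1 ≅ Z^6, C_2 ≅ Z^4.

∂_1: C_1 → C_0 maps an edge to its endpoints' difference, ∂[p,q] = q − p. For instance
  ∂[0,2] = [2] − [0].
As a 4×6 matrix over Z this has rank 3, with invariant factors (1,1,1).

Boundary ∂_2: C_2 → C_1 sends each 2-simplex [p,q,r] to [q,r] − [p,r] + [p,q]. For instance
  ∂[0,1,3] = [1,3] − [0,3] + [0,1],
  ∂[0,1,2] = [1,2] − [0,2] + [0,1].
The 6×4 boundary matrix has rank 3 and Smith normal form diag(1,1,1).

Now H_k = ker ∂_k / im ∂_{k+1}, so:

  H_0: rank C_0 − rank ∂_1 = 4 − 3 = 1, and the invariant factors of ∂_1 are all 1, so H_0 ≅ Z.
  H_1: rank ker ∂_1 − rank ∂_2 = (6 − 3) − 3 = 0, and the invariant factors of ∂_2 are all 1, so H_1 ≅ 0.
  H_2: rank ker ∂_2 − rank ∂_3 = (4 − 3) − 0 = 1, and there is no ∂_3, so H_2 ≅ Z.

As a check, the Euler characteristic is 4 − 6 + 4 = 2, which agrees with 1 − 0 + 1 = 2.
(K is a triangulation of the 2-sphere S^2.)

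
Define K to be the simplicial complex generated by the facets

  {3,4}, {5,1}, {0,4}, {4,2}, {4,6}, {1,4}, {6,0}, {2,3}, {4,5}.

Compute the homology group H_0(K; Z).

H_0 = Z.

K has 7 vertices, 9 edges.
rank ∂_0 = 0, rank ∂_1 = 6 ⇒ b_0 = 7 − 0 − 6 = 1; all invariant factors of ∂_1 are 1 so no torsion. So H_0 ≅ Z.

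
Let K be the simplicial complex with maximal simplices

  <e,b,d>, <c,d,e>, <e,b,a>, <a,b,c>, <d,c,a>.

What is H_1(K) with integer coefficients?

Fix the vertex order a < b < c < d < e and write every simplex with vertices in increasing order. Then dim K = 2 and the simplices of K are:

  0-simplices (5): a, b, c, d, e
  1-simplices (10): ab, ac, ad, ae, bc, bd, be, cd, ce, de
  2-simplices (5): abc, abe, acd, bde, cde

so the chain groups are C_0 ≅ Z^5, C_1 ≅ Z^10, C_2 ≅ Z^5.

Boundary ∂_1: C_1 → C_0 maps an edge to its endpoints' difference, ∂[p,q] = q − p. For instance
  ∂de = e − d.
This gives a 5×10 integer matrix of rank 4; reducing to Smith normal form yields diagonal entries (1,1,1,1).

Boundary ∂_2: C_2 → C_1 sends each 2-simplex [p,q,r] to [q,r] − [p,r] + [p,q]. For instance
  ∂abc = bc − ac + ab,
  ∂acd = cd − ad + ac.
This gives a 10×5 integer matrix of rank 5; reducing to Smith normal form yields diagonal entries (1,1,1,1,1).

Reading off H_k = ker ∂_k / im ∂_{k+1}:

  H_1: rank ker ∂_1 − rank ∂_2 = (10 − 4) − 5 = 1, and the invariant factors of ∂_2 are all 1, so H_1 = Z.

(K is a triangulation of the Möbius band.)

H_1 ≅ Z.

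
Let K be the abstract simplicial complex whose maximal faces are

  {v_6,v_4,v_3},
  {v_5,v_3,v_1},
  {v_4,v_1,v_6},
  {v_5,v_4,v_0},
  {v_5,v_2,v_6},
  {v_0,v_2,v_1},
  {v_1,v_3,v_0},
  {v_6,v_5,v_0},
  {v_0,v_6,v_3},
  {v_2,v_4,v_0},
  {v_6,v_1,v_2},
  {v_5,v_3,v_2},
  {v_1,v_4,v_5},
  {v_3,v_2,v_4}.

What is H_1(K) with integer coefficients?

H_1 = Z^2.

Take the total order v_0 < v_1 < v_2 < v_3 < v_4 < v_5 < v_6 on the vertex set. Then K (dimension 2) consists of the simplices:

  0-simplices (7): [v_0], [v_1], [v_2], [v_3], [v_4], [v_5], [v_6]
  1-simplices (21): (21 of them)
  2-simplices (14): (14 of them)

giving chain groups C_0 ≅ Z^7, C_1 ≅ Z^21, C_2 ≅ Z^14.

Boundary ∂_1: C_1 → C_0 maps an edge to its endpoints' difference, ∂[p,q] = q − p. For instance
  ∂[v_1,v_5] = [v_5] − [v_1].
As a 7×21 matrix over Z this has rank 6, with invariant factors (1,1,1,1,1,1).

∂_2: C_2 → C_1 maps a triangle to the signed sum of its edges. For instance
  ∂[v_1,v_2,v_6] = [v_2,v_6] − [v_1,v_6] + [v_1,v_2],
  ∂[v_0,v_4,v_5] = [v_4,v_5] − [v_0,v_5] + [v_0,v_4].
As a 21×14 matrix over Z this has rank 13, with invariant factors (1,1,1,1,1,1,1,1,1,1,1,1,1).

Reading off H_k = ker ∂_k / im ∂_{k+1}:

  H_1: rank ker ∂_1 − rank ∂_2 = (21 − 6) − 13 = 2, and the invariant factors of ∂_2 are all 1, so H_1 = Z^2.

(K is a triangulation of the torus T^2.)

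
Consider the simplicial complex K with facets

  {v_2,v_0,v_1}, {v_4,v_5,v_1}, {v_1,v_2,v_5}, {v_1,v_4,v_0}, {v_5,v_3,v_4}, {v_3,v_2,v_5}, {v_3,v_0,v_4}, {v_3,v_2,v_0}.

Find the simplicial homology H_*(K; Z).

H_0 = Z,  H_1 = 0,  H_2 = Z.

Order the vertices as v_0 < v_1 < v_2 < v_3 < v_4 < v_5. Listing each simplex with vertices in this order, K has dimension 2 with simplices:

  0-simplices (6): [v_0], [v_1], [v_2], [v_3], [v_4], [v_5]
  1-simplices (12): [v_0,v_1], [v_0,v_2], [v_0,v_3], [v_0,v_4], [v_1,v_2], [v_1,v_4], [v_1,v_5], [v_2,v_3], [v_2,v_5], [v_3,v_4], [v_3,v_5], [v_4,v_5]
  2-simplices (8): [v_0,v_1,v_2], [v_0,v_1,v_4], [v_0,v_2,v_3], [v_0,v_3,v_4], [v_1,v_2,v_5], [v_1,v_4,v_5], [v_2,v_3,v_5], [v_3,v_4,v_5]

so the chain groups are C_0 ≅ Z^6, C_1 ≅ Z^12, C_2 ≅ Z^8.

Boundary ∂_1: C_1 → C_0 maps an edge to its endpoints' difference, ∂[p,q] = q − p.
As a 6×12 matrix over Z this has rank 5, with invariant factors (1,1,1,1,1).

Boundary ∂_2: C_2 → C_1 sends each 2-simplex [p,q,r] to [q,r] − [p,r] + [p,q]. For instance
  ∂[v_3,v_4,v_5] = [v_4,v_5] − [v_3,v_5] + [v_3,v_4],
  ∂[v_1,v_4,v_5] = [v_4,v_5] − [v_1,v_5] + [v_1,v_4].
The 12×8 boundary matrix has rank 7 and Smith normal form diag(1,1,1,1,1,1,1).

From H_k ≅ ker(∂_k) / im(∂_{k+1}) we obtain:

  H_0: rank C_0 − rank ∂_1 = 6 − 5 = 1, and the invariant factors of ∂_1 are all 1, so H_0 = Z.
  H_1: rank ker ∂_1 − rank ∂_2 = (12 − 5) − 7 = 0, and the invariant factors of ∂_2 are all 1, so H_1 = 0.
  H_2: rank ker ∂_2 − rank ∂_3 = (8 − 7) − 0 = 1, and there is no ∂_3, so H_2 = Z.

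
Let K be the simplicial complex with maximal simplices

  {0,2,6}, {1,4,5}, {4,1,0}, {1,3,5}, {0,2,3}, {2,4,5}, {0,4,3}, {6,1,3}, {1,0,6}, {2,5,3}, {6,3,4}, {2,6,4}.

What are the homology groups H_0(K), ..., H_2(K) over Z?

H_0 = Z,  H_1 = Z/2,  H_2 = 0.

Order the vertices as 0 < 1 < 2 < 3 < 4 < 5 < 6. Listing each simplex with vertices in this order, K has dimension 2 with simplices:

  0-simplices (7): [0], [1], [2], [3], [4], [5], [6]
  1-simplices (18): [0,1], [0,2], [0,3], [0,4], [0,6], [1,3], [1,4], [1,5], [1,6], [2,3], [2,4], [2,5], [2,6], [3,4], [3,5], [3,6], [4,5], [4,6]
  2-simplices (12): [0,1,4], [0,1,6], [0,2,3], [0,2,6], [0,3,4], [1,3,5], [1,3,6], [1,4,5], [2,3,5], [2,4,5], [2,4,6], [3,4,6]

giving chain groups C_0 ≅ Z^7, C_1 ≅ Z^18, C_2 ≅ Z^12.

∂_1: C_1 → C_0 is given by ∂[p,q] = [q] − [p]. For instance
  ∂[0,3] = [3] − [0].
The 7×18 boundary matrix has rank 6 and Smith normal form diag(1,1,1,1,1,1).

The boundary map ∂_2: C_2 → C_1 acts by ∂[p,q,r] = [q,r] − [p,r] + [p,q]. For instance
  ∂[1,3,5] = [3,5] − [1,5] + [1,3],
  ∂[2,4,6] = [4,6] − [2,6] + [2,4].
As a 18×12 matrix over Z this has rank 12, with invariant factors (1,1,1,1,1,1,1,1,1,1,1,2).

Computing H_k = (kernel of ∂_k) / (image of ∂_{k+1}):

  H_0: rank C_0 − rank ∂_1 = 7 − 6 = 1, and the invariant factors of ∂_1 are all 1, so H_0 ≅ Z.
  H_1: rank ker ∂_1 − rank ∂_2 = (18 − 6) − 12 = 0, and ∂_2 has invariant factor 2 > 1, so H_1 ≅ Z/2.
  H_2: rank ker ∂_2 − rank ∂_3 = (12 − 12) − 0 = 0, and there is no ∂_3, so H_2 ≅ 0.

As a check, the Euler characteristic is 7 − 18 + 12 = 1, which agrees with 1 − 0 + 0 = 1.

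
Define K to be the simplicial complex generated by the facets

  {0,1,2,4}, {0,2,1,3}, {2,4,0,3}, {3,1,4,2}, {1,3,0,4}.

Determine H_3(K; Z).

Take the total order 0 < 1 < 2 < 3 < 4 on the vertex set. Then K (dimension 3) consists of the simplices:

  0-simplices (5): [0], [1], [2], [3], [4]
  1-simplices (10): [0,1], [0,2], [0,3], [0,4], [1,2], [1,3], [1,4], [2,3], [2,4], [3,4]
  2-simplices (10): [0,1,2], [0,1,3], [0,1,4], [0,2,3], [0,2,4], [0,3,4], [1,2,3], [1,2,4], [1,3,4], [2,3,4]
  3-simplices (5): [0,1,2,3], [0,1,2,4], [0,1,3,4], [0,2,3,4], [1,2,3,4]

Hence C_0 ≅ Z^5, C_1 ≅ Z^10, C_2 ≅ Z^10, C_3 ≅ Z^5.

Boundary ∂_1: C_1 → C_0 is given by ∂[p,q] = [q] − [p]. For instance
  ∂[0,2] = [2] − [0].
As a 5×10 matrix over Z this has rank 4, with invariant factors (1,1,1,1).

The boundary map ∂_2: C_2 → C_1 acts by ∂[p,q,r] = [q,r] − [p,r] + [p,q]. For instance
  ∂[0,1,4] = [1,4] − [0,4] + [0,1],
  ∂[0,1,3] = [1,3] − [0,3] + [0,1].
As a 10×10 matrix over Z this has rank 6, with invariant factors (1,1,1,1,1,1).

Boundary ∂_3: C_3 → C_2 sends each 3-simplex σ to the alternating sum Σ_i (−1)^i (σ with its i-th vertex removed). For instance
  ∂[0,1,2,4] = [1,2,4] − [0,2,4] + [0,1,4] − [0,1,2],
  ∂[0,2,3,4] = [2,3,4] − [0,3,4] + [0,2,4] − [0,2,3].
This gives a 10×5 integer matrix of rank 4; reducing to Smith normal form yields diagonal entries (1,1,1,1).

Reading off H_k = ker ∂_k / im ∂_{k+1}:

  H_3: rank ker ∂_3 − rank ∂_4 = (5 − 4) − 0 = 1, and there is no ∂_4, so H_3 ≅ Z.

(K is a triangulation of the 3-sphere S^3.)

H_3 = Z.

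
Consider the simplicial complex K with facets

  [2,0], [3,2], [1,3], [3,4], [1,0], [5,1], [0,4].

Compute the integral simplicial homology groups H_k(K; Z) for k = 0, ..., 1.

H_0 = Z,  H_1 = Z^2.

Take the total order 0 < 1 < 2 < 3 < 4 < 5 on the vertex set. Then K (dimension 1) consists of the simplices:

  0-simplices (6): [0], [1], [2], [3], [4], [5]
  1-simplices (7): [0,1], [0,2], [0,4], [1,3], [1,5], [2,3], [3,4]

giving chain groups C_0 ≅ Z^6, C_1 ≅ Z^7.

∂_1: C_1 → C_0 sends each edge [p,q] (with p < q) to q − p. For instance
  ∂[1,5] = [5] − [1].
As a 6×7 matrix over Z this has rank 5, with invariant factors (1,1,1,1,1).

Now H_k = ker ∂_k / im ∂_{k+1}, so:

  H_0: rank C_0 − rank ∂_1 = 6 − 5 = 1, and the invariant factors of ∂_1 are all 1, so H_0 = Z.
  H_1: rank ker ∂_1 − rank ∂_2 = (7 − 5) − 0 = 2, and there is no ∂_2, so H_1 = Z^2.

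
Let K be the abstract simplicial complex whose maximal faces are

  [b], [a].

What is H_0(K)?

H_0 = Z^2.

We work with the vertex ordering a < b. The simplices of K, each written with vertices in increasing order, are:

  0-simplices (2): a, b

Hence C_0 ≅ Z^2.

Reading off H_k = ker ∂_k / im ∂_{k+1}:

  H_0: rank C_0 − rank ∂_1 = 2 − 0 = 2, and there is no ∂_1, so H_0 = Z^2.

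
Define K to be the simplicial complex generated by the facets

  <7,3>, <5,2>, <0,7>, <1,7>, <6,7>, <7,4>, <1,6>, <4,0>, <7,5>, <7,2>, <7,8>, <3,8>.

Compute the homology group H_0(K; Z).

Take the total order 0 < 1 < 2 < 3 < 4 < 5 < 6 < 7 < 8 on the vertex set. Then K (dimension 1) consists of the simplices:

  0-simplices (9): [0], [1], [2], [3], [4], [5], [6], [7], [8]
  1-simplices (12): [0,4], [0,7], [1,6], [1,7], [2,5], [2,7], [3,7], [3,8], [4,7], [5,7], [6,7], [7,8]

giving chain groups C_0 ≅ Z^9, C_1 ≅ Z^12.

∂_1: C_1 → C_0 sends each edge [p,q] (with p < q) to q − p. For instance
  ∂[3,7] = [7] − [3].
The 9×12 boundary matrix has rank 8 and Smith normal form diag(1,1,1,1,1,1,1,1).

Now H_k = ker ∂_k / im ∂_{k+1}, so:

  H_0: rank C_0 − rank ∂_1 = 9 − 8 = 1, and the invariant factors of ∂_1 are all 1, so H_0 = Z.

H_0 = Z.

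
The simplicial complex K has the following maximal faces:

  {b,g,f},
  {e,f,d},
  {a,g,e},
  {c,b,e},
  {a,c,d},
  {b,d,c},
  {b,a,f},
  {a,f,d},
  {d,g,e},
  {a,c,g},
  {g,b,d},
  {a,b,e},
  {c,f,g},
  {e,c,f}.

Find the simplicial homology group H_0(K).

We work with the vertex ordering a < b < c < d < e < f < g. The simplices of K, each written with vertices in increasing order, are:

  0-simplices (7): a, b, c, d, e, f, g
  1-simplices (21): ab, ac, ad, ae, af, ag, bc, bd, be, bf, bg, cd, ce, cf, cg, de, df, dg, ef, eg, fg
  2-simplices (14): abe, abf, acd, acg, adf, aeg, bcd, bce, bdg, bfg, cef, cfg, def, deg

so the chain groups are C_0 ≅ Z^7, C_1 ≅ Z^21, C_2 ≅ Z^14.

The boundary map ∂_1: C_1 → C_0 maps an edge to its endpoints' difference, ∂[p,q] = q − p. For instance
  ∂ad = d − a.
As a 7×21 matrix over Z this has rank 6, with invariant factors (1,1,1,1,1,1).

Boundary ∂_2: C_2 → C_1 sends each 2-simplex [p,q,r] to [q,r] − [p,r] + [p,q]. For instance
  ∂acd = cd − ad + ac,
  ∂def = ef − df + de.
The 21×14 boundary matrix has rank 13 and Smith normal form diag(1,1,1,1,1,1,1,1,1,1,1,1,1).

Computing H_k = (kernel of ∂_k) / (image of ∂_{k+1}):

  H_0: rank C_0 − rank ∂_1 = 7 − 6 = 1, and the invariant factors of ∂_1 are all 1, so H_0 ≅ Z.

H_0 = Z.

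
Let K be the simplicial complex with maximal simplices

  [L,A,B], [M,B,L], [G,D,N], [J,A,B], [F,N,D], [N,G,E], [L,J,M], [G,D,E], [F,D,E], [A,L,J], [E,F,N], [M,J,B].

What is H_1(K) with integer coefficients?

H_1 = 0.

Take the total order A < B < D < E < F < G < J < L < M < N on the vertex set. Then K (dimension 2) consists of the simplices:

  0-simplices (10): A, B, D, E, F, G, J, L, M, N
  1-simplices (18): AB, AJ, AL, BJ, BL, BM, DE, DF, DG, DN, EF, EG, EN, FN, GN, JL, JM, LM
  2-simplices (12): ABJ, ABL, AJL, BJM, BLM, DEF, DEG, DFN, DGN, EFN, EGN, JLM

so the chain groups are C_0 ≅ Z^10, C_1 ≅ Z^18, C_2 ≅ Z^12.

The boundary map ∂_1: C_1 → C_0 sends each edge [p,q] (with p < q) to q − p.
As a 10×18 matrix over Z this has rank 8, with invariant factors (1,1,1,1,1,1,1,1).

∂_2: C_2 → C_1 acts by ∂[p,q,r] = [q,r] − [p,r] + [p,q]. For instance
  ∂EFN = FN − EN + EF,
  ∂DFN = FN − DN + DF.
The 18×12 boundary matrix has rank 10 and Smith normal form diag(1,1,1,1,1,1,1,1,1,1).

Computing H_k = (kernel of ∂_k) / (image of ∂_{k+1}):

  H_1: rank ker ∂_1 − rank ∂_2 = (18 − 8) − 10 = 0, and the invariant factors of ∂_2 are all 1, so H_1 = 0.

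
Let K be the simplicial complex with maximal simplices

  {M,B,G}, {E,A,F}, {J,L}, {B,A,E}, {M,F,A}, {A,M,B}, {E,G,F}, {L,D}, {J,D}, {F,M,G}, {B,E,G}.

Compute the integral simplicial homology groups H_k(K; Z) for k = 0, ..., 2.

H_0 ≅ Z^2,  H_1 ≅ Z,  H_2 ≅ Z.

Order the vertices as A < B < D < E < F < G < J < L < M. Listing each simplex with vertices in this order, K has dimension 2 with simplices:

  0-simplices (9): A, B, D, E, F, G, J, L, M
  1-simplices (15): AB, AE, AF, AM, BE, BG, BM, DJ, DL, EF, EG, FG, FM, GM, JL
  2-simplices (8): ABE, ABM, AEF, AFM, BEG, BGM, EFG, FGM

giving chain groups C_0 ≅ Z^9, C_1 ≅ Z^15, C_2 ≅ Z^8.

Boundary ∂_1: C_1 → C_0 maps an edge to its endpoints' difference, ∂[p,q] = q − p.
The 9×15 boundary matrix has rank 7 and Smith normal form diag(1,1,1,1,1,1,1).

Boundary ∂_2: C_2 → C_1 sends each 2-simplex [p,q,r] to [q,r] − [p,r] + [p,q]. For instance
  ∂FGM = GM − FM + FG,
  ∂BEG = EG − BG + BE.
The 15×8 boundary matrix has rank 7 and Smith normal form diag(1,1,1,1,1,1,1).

From H_k ≅ ker(∂_k) / im(∂_{k+1}) we obtain:

  H_0: rank C_0 − rank ∂_1 = 9 − 7 = 2, and the invariant factors of ∂_1 are all 1, so H_0 ≅ Z^2.
  H_1: rank ker ∂_1 − rank ∂_2 = (15 − 7) − 7 = 1, and the invariant factors of ∂_2 are all 1, so H_1 ≅ Z.
  H_2: rank ker ∂_2 − rank ∂_3 = (8 − 7) − 0 = 1, and there is no ∂_3, so H_2 ≅ Z.

(K is a triangulation of the disjoint union of the 2-sphere S^2 and the circle S^1.)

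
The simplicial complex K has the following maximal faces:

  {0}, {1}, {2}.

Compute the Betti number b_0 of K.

We work with the vertex ordering 0 < 1 < 2. The simplices of K, each written with vertices in increasing order, are:

  0-simplices (3): [0], [1], [2]

giving chain groups C_0 ≅ Z^3.

From H_k ≅ ker(∂_k) / im(∂_{k+1}) we obtain:

  H_0: rank C_0 − rank ∂_1 = 3 − 0 = 3, and there is no ∂_1, so H_0 = Z^3.

Hence the Betti numbers are b_0 = 3.

b_0 = 3.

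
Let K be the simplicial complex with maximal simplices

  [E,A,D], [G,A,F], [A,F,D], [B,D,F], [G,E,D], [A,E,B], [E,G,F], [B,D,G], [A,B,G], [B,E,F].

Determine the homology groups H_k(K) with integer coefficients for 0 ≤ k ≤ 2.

Take the total order A < B < D < E < F < G on the vertex set. Then K (dimension 2) consists of the simplices:

  0-simplices (6): A, B, D, E, F, G
  1-simplices (15): AB, AD, AE, AF, AG, BD, BE, BF, BG, DE, DF, DG, EF, EG, FG
  2-simplices (10): ABE, ABG, ADE, ADF, AFG, BDF, BDG, BEF, DEG, EFG

so the chain groups are C_0 ≅ Z^6, C_1 ≅ Z^15, C_2 ≅ Z^10.

Boundary ∂_1: C_1 → C_0 is given by ∂[p,q] = [q] − [p]. For instance
  ∂EG = G − E.
The resulting 6×15 matrix has rank 5, and its Smith normal form has invariant factors (1,1,1,1,1).

The boundary map ∂_2: C_2 → C_1 maps a triangle to the signed sum of its edges. For instance
  ∂ADE = DE − AE + AD,
  ∂BEF = EF − BF + BE.
This gives a 15×10 integer matrix of rank 10; reducing to Smith normal form yields diagonal entries (1,1,1,1,1,1,1,1,1,2).

From H_k ≅ ker(∂_k) / im(∂_{k+1}) we obtain:

  H_0: rank C_0 − rank ∂_1 = 6 − 5 = 1, and the invariant factors of ∂_1 are all 1, so H_0 ≅ Z.
  H_1: rank ker ∂_1 − rank ∂_2 = (15 − 5) − 10 = 0, and ∂_2 has invariant factor 2 > 1, so H_1 ≅ Z/2.
  H_2: rank ker ∂_2 − rank ∂_3 = (10 − 10) − 0 = 0, and there is no ∂_3, so H_2 ≅ 0.

H_0 ≅ Z,  H_1 ≅ Z/2,  H_2 = 0.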